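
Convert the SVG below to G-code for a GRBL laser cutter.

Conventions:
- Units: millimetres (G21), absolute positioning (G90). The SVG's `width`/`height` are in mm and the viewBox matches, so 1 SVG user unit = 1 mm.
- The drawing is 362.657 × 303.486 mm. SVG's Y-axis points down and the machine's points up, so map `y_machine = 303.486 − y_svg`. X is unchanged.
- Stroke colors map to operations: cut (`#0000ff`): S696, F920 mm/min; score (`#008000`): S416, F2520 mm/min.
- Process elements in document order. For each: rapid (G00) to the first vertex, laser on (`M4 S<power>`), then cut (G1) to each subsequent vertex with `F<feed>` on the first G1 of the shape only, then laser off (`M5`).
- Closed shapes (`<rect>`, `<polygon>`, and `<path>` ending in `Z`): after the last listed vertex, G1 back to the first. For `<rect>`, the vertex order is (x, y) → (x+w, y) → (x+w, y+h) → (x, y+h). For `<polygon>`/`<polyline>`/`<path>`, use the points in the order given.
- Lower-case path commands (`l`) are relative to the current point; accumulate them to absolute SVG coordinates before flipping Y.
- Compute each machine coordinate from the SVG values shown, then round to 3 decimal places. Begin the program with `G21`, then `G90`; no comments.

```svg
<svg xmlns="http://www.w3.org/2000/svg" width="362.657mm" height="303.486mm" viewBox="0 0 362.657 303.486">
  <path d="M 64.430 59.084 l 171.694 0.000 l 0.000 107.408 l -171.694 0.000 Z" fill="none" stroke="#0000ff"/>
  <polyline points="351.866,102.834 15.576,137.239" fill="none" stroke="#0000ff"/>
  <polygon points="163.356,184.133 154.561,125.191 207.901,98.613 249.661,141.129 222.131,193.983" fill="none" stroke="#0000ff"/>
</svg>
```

1 u = 1 mm; y_m = 303.486 − y.

[1] `<path>` rectangle, #0000ff→cut S696 F920: (64.430,244.402) → (236.124,244.402) → (236.124,136.994) → (64.430,136.994) → (64.430,244.402) (closed)

[2] `<polyline>` line segment, #0000ff→cut S696 F920: (351.866,200.652) → (15.576,166.247)

[3] `<polygon>` regular polygon, #0000ff→cut S696 F920: (163.356,119.353) → (154.561,178.295) → (207.901,204.873) → (249.661,162.357) → (222.131,109.503) → (163.356,119.353) (closed)

G21
G90
G00 X64.430 Y244.402
M4 S696
G1 X236.124 Y244.402 F920
G1 X236.124 Y136.994
G1 X64.430 Y136.994
G1 X64.430 Y244.402
M5
G00 X351.866 Y200.652
M4 S696
G1 X15.576 Y166.247 F920
M5
G00 X163.356 Y119.353
M4 S696
G1 X154.561 Y178.295 F920
G1 X207.901 Y204.873
G1 X249.661 Y162.357
G1 X222.131 Y109.503
G1 X163.356 Y119.353
M5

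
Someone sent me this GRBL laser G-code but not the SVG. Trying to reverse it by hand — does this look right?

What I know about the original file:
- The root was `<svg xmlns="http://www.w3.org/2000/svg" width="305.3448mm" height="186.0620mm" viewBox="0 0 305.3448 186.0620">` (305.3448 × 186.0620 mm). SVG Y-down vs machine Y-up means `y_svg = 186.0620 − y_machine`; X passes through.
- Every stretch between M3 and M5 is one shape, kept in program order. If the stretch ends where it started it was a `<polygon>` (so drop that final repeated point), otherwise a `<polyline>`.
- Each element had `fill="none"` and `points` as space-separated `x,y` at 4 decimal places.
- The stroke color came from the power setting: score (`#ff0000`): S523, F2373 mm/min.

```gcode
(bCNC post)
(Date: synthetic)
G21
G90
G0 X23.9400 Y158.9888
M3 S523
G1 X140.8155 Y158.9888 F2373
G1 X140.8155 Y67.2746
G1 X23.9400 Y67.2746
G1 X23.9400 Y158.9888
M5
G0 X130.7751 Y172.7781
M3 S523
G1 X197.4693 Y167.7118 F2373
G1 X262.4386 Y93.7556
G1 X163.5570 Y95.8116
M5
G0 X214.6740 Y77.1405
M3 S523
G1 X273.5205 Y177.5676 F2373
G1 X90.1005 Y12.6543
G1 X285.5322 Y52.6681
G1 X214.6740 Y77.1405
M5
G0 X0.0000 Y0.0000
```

Each laser-on run becomes one SVG element. Flip Y back into SVG space with y_svg = 186.0620 − y_machine. Every run uses S523, so all elements get stroke `#ff0000` (score).

Run 1: The run returns to its start, so emit a `<polygon>` with points (Y-flipped): 23.9400,27.0732 140.8155,27.0732 140.8155,118.7874 23.9400,118.7874.

Run 2: The run is open, so emit a `<polyline>` with points (Y-flipped): 130.7751,13.2839 197.4693,18.3502 262.4386,92.3064 163.5570,90.2504.

Run 3: The run returns to its start, so emit a `<polygon>` with points (Y-flipped): 214.6740,108.9215 273.5205,8.4944 90.1005,173.4077 285.5322,133.3939.

<svg xmlns="http://www.w3.org/2000/svg" width="305.3448mm" height="186.0620mm" viewBox="0 0 305.3448 186.0620">
  <polygon points="23.9400,27.0732 140.8155,27.0732 140.8155,118.7874 23.9400,118.7874" fill="none" stroke="#ff0000"/>
  <polyline points="130.7751,13.2839 197.4693,18.3502 262.4386,92.3064 163.5570,90.2504" fill="none" stroke="#ff0000"/>
  <polygon points="214.6740,108.9215 273.5205,8.4944 90.1005,173.4077 285.5322,133.3939" fill="none" stroke="#ff0000"/>
</svg>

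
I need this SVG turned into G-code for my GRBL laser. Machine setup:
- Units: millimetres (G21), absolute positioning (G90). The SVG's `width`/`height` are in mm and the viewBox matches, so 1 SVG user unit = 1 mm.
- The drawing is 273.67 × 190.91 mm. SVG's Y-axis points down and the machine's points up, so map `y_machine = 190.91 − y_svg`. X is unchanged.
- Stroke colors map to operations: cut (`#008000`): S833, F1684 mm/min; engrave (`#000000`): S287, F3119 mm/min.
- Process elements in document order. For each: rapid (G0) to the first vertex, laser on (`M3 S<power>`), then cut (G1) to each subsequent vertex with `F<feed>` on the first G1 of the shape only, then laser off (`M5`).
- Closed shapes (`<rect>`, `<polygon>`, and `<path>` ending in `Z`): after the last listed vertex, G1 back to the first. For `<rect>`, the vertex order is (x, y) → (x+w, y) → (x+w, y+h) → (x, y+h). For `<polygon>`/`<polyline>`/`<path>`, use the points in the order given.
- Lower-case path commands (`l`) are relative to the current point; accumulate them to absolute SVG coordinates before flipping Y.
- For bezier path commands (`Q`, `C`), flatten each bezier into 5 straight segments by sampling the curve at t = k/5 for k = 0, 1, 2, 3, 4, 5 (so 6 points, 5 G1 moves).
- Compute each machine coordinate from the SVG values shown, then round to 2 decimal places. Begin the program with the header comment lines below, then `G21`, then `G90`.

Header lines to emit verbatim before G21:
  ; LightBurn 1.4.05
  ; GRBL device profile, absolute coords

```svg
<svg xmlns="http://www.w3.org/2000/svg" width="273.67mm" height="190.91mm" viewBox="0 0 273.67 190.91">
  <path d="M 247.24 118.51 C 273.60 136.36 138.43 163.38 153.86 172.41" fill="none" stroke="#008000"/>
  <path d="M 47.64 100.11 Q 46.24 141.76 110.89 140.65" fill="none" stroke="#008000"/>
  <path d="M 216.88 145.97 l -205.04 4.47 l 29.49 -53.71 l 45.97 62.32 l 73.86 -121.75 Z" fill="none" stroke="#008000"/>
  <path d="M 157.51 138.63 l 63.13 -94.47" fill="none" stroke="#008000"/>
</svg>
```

1 u = 1 mm; y_m = 190.91 − y.

[1] `<path>` cubic bezier, #008000→cut S833 F1684: (247.24,72.40) → (246.17,60.81) → (221.31,48.32) → (187.66,36.23) → (160.18,25.86) → (153.86,18.50)

[2] `<path>` quadratic bezier, #008000→cut S833 F1684: (47.64,90.80) → (49.72,75.85) → (57.09,64.32) → (69.74,56.21) → (87.67,51.53) → (110.89,50.26)

[3] `<path>` closed polygon, #008000→cut S833 F1684: (216.88,44.94) → (11.84,40.47) → (41.33,94.18) → (87.30,31.86) → (161.16,153.61) → (216.88,44.94) (closed)

[4] `<path>` line segment, #008000→cut S833 F1684: (157.51,52.28) → (220.64,146.75)

; LightBurn 1.4.05
; GRBL device profile, absolute coords
G21
G90
G0 X247.24 Y72.40
M3 S833
G1 X246.17 Y60.81 F1684
G1 X221.31 Y48.32
G1 X187.66 Y36.23
G1 X160.18 Y25.86
G1 X153.86 Y18.50
M5
G0 X47.64 Y90.80
M3 S833
G1 X49.72 Y75.85 F1684
G1 X57.09 Y64.32
G1 X69.74 Y56.21
G1 X87.67 Y51.53
G1 X110.89 Y50.26
M5
G0 X216.88 Y44.94
M3 S833
G1 X11.84 Y40.47 F1684
G1 X41.33 Y94.18
G1 X87.30 Y31.86
G1 X161.16 Y153.61
G1 X216.88 Y44.94
M5
G0 X157.51 Y52.28
M3 S833
G1 X220.64 Y146.75 F1684
M5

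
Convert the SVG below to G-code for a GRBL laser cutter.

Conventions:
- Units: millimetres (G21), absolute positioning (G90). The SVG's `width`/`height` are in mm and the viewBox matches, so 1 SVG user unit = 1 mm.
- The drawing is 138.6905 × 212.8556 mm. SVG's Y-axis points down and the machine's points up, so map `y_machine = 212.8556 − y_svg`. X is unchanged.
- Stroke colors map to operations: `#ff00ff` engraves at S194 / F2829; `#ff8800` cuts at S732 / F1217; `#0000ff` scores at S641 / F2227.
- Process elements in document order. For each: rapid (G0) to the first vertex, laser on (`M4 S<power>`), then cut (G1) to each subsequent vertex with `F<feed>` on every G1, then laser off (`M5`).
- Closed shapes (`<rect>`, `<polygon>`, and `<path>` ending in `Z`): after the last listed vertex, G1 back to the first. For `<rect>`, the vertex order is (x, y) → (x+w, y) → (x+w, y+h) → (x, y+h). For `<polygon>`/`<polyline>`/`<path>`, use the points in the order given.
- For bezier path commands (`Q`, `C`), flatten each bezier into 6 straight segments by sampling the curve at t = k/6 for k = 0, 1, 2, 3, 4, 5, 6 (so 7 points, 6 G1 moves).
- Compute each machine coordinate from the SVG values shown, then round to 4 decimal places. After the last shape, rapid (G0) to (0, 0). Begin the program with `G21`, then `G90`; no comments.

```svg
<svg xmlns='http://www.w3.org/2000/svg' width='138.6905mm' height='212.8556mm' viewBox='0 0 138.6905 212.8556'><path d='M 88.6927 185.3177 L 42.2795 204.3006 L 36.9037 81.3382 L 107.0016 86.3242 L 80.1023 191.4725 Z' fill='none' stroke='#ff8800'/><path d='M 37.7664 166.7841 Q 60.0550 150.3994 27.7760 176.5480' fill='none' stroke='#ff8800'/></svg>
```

G21
G90
G0 X88.6927 Y27.5379
M4 S732
G1 X42.2795 Y8.5550 F1217
G1 X36.9037 Y131.5174 F1217
G1 X107.0016 Y126.5314 F1217
G1 X80.1023 Y21.3831 F1217
G1 X88.6927 Y27.5379 F1217
M5
G0 X37.7664 Y46.0715
M4 S732
G1 X43.6802 Y50.3516 F1217
G1 X46.5624 Y52.2687 F1217
G1 X46.4131 Y51.8229 F1217
G1 X43.2323 Y49.0141 F1217
G1 X37.0199 Y43.8423 F1217
G1 X27.7760 Y36.3076 F1217
M5
G0 X0.0000 Y0.0000

viewBox `0 0 138.6905 212.8556` with mm width/height → 1 unit = 1 mm. Flip: y_m = 212.8556 − y_svg.

**Shape 1** — `<path>` closed polygon, stroke `#ff8800` → cut (S732, F1217). Machine vertices: (88.6927,27.5379) → (42.2795,8.5550) → (36.9037,131.5174) → (107.0016,126.5314) → (80.1023,21.3831) → (88.6927,27.5379). Closed: final G1 returns to the first vertex.

**Shape 2** — `<path>` quadratic bezier, stroke `#ff8800` → cut (S732, F1217). Control points (SVG): P0=(37.7664,166.7841), P1=(60.0550,150.3994), P2=(27.7760,176.5480); sampled at t=k/6. Machine vertices: (37.7664,46.0715) → (43.6802,50.3516) → (46.5624,52.2687) → (46.4131,51.8229) → (43.2323,49.0141) → (37.0199,43.8423) → (27.7760,36.3076). Open path.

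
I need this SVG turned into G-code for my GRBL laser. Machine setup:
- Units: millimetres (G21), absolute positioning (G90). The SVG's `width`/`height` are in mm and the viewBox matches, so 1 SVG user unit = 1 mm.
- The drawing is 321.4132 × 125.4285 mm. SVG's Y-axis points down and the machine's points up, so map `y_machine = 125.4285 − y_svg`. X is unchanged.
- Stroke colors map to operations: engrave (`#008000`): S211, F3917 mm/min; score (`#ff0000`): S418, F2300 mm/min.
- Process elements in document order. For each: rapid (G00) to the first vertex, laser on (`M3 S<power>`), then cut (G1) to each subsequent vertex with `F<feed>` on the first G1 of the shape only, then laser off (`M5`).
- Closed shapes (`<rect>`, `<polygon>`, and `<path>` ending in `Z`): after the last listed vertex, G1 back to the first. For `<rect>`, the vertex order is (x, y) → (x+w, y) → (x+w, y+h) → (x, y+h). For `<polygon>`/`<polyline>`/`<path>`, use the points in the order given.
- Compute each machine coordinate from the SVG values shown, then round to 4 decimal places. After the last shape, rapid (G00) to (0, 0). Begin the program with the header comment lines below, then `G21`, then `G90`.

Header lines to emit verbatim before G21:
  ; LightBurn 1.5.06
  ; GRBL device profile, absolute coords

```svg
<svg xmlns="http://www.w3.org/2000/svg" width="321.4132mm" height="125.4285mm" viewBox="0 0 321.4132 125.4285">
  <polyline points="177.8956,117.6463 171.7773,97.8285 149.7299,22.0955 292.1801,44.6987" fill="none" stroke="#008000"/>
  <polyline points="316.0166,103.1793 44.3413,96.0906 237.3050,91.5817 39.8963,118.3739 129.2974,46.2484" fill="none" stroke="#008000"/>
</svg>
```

; LightBurn 1.5.06
; GRBL device profile, absolute coords
G21
G90
G00 X177.8956 Y7.7822
M3 S211
G1 X171.7773 Y27.6000 F3917
G1 X149.7299 Y103.3330
G1 X292.1801 Y80.7298
M5
G00 X316.0166 Y22.2492
M3 S211
G1 X44.3413 Y29.3379 F3917
G1 X237.3050 Y33.8468
G1 X39.8963 Y7.0546
G1 X129.2974 Y79.1801
M5
G00 X0.0000 Y0.0000

1 u = 1 mm; y_m = 125.4285 − y.

[1] `<polyline>` open polyline, #008000→engrave S211 F3917: (177.8956,7.7822) → (171.7773,27.6000) → (149.7299,103.3330) → (292.1801,80.7298)

[2] `<polyline>` open polyline, #008000→engrave S211 F3917: (316.0166,22.2492) → (44.3413,29.3379) → (237.3050,33.8468) → (39.8963,7.0546) → (129.2974,79.1801)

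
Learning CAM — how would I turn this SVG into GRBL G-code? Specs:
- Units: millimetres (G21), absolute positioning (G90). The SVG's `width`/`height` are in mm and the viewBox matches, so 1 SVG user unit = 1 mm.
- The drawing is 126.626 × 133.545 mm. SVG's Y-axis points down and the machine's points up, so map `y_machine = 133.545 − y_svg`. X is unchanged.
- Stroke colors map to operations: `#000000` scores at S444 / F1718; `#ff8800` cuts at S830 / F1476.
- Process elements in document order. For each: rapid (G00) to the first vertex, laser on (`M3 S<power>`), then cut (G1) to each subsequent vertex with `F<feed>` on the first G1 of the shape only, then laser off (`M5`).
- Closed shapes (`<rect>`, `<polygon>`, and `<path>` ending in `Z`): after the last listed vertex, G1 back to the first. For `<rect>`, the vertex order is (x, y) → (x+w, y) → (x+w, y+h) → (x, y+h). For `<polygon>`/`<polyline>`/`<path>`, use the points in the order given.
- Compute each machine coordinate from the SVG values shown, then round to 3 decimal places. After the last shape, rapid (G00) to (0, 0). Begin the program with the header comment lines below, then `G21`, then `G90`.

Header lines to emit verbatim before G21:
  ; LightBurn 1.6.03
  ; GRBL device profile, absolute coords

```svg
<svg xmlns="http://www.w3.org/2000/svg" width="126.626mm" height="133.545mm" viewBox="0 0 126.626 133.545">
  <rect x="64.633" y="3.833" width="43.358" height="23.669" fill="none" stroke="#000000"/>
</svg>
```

viewBox `0 0 126.626 133.545` with mm width/height → 1 unit = 1 mm. Flip: y_m = 133.545 − y_svg.

**Shape 1** — `<rect>` rectangle, stroke `#000000` → score (S444, F1718). Machine vertices: (64.633,129.712) → (107.991,129.712) → (107.991,106.043) → (64.633,106.043) → (64.633,129.712). Closed: final G1 returns to the first vertex.

; LightBurn 1.6.03
; GRBL device profile, absolute coords
G21
G90
G00 X64.633 Y129.712
M3 S444
G1 X107.991 Y129.712 F1718
G1 X107.991 Y106.043
G1 X64.633 Y106.043
G1 X64.633 Y129.712
M5
G00 X0.000 Y0.000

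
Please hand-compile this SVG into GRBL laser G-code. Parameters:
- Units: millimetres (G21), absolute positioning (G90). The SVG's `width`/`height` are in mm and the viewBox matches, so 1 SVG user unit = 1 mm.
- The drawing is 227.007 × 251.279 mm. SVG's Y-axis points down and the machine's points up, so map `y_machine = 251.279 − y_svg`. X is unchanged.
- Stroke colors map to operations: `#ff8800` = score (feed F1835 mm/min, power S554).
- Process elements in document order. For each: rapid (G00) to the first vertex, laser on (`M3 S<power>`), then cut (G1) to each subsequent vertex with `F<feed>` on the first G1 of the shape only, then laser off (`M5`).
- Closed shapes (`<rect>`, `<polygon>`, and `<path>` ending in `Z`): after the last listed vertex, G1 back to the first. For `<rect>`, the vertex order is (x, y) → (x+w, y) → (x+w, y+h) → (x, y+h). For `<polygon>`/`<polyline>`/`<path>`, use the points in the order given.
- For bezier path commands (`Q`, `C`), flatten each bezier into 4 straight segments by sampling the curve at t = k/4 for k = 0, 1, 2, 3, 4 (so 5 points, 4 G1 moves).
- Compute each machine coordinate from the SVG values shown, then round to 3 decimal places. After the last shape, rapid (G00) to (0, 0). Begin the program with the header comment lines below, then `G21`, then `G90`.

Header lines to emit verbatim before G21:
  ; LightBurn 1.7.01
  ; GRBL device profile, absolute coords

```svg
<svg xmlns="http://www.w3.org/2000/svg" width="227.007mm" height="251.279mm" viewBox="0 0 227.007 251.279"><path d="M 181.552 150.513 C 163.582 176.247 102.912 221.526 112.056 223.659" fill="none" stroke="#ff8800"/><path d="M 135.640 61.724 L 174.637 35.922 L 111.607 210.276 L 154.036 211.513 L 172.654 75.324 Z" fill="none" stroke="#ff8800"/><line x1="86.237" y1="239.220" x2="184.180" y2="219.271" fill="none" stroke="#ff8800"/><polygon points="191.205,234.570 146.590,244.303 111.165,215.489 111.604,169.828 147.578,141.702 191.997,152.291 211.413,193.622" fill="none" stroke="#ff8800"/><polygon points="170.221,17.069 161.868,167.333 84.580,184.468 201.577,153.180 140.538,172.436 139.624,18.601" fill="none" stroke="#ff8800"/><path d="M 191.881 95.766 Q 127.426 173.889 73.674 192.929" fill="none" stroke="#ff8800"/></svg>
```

; LightBurn 1.7.01
; GRBL device profile, absolute coords
G21
G90
G00 X181.552 Y100.766
M3 S554
G1 X161.826 Y78.780 F1835
G1 X136.636 Y55.343
G1 X116.530 Y36.330
G1 X112.056 Y27.620
M5
G00 X135.640 Y189.555
M3 S554
G1 X174.637 Y215.357 F1835
G1 X111.607 Y41.003
G1 X154.036 Y39.766
G1 X172.654 Y175.955
G1 X135.640 Y189.555
M5
G00 X86.237 Y12.059
M3 S554
G1 X184.180 Y32.008 F1835
M5
G00 X191.205 Y16.709
M3 S554
G1 X146.590 Y6.976 F1835
G1 X111.165 Y35.790
G1 X111.604 Y81.451
G1 X147.578 Y109.577
G1 X191.997 Y98.988
G1 X211.413 Y57.657
G1 X191.205 Y16.709
M5
G00 X170.221 Y234.210
M3 S554
G1 X161.868 Y83.946 F1835
G1 X84.580 Y66.811
G1 X201.577 Y98.099
G1 X140.538 Y78.843
G1 X139.624 Y232.678
G1 X170.221 Y234.210
M5
G00 X191.881 Y155.513
M3 S554
G1 X160.322 Y120.144 F1835
G1 X130.102 Y92.161
G1 X101.219 Y71.563
G1 X73.674 Y58.350
M5
G00 X0.000 Y0.000

Since the viewBox matches the mm dimensions, user units are millimetres directly. The only transform is the Y-flip y_m = 251.279 − y_svg.

Shape 1 is a cubic bezier drawn with `<path>`. Its stroke #ff8800 means score at S554, F1835. After flipping Y the toolpath is (181.552,100.766) → (161.826,78.780) → (136.636,55.343) → (116.530,36.330) → (112.056,27.620).

Shape 2 is a closed polygon drawn with `<path>`. Its stroke #ff8800 means score at S554, F1835. After flipping Y the toolpath is (135.640,189.555) → (174.637,215.357) → (111.607,41.003) → (154.036,39.766) → (172.654,175.955) → (135.640,189.555), returning to the start.

Shape 3 is a line segment drawn with `<line>`. Its stroke #ff8800 means score at S554, F1835. After flipping Y the toolpath is (86.237,12.059) → (184.180,32.008).

Shape 4 is a regular polygon drawn with `<polygon>`. Its stroke #ff8800 means score at S554, F1835. After flipping Y the toolpath is (191.205,16.709) → (146.590,6.976) → (111.165,35.790) → (111.604,81.451) → (147.578,109.577) → (191.997,98.988) → (211.413,57.657) → (191.205,16.709), returning to the start.

Shape 5 is a closed polygon drawn with `<polygon>`. Its stroke #ff8800 means score at S554, F1835. After flipping Y the toolpath is (170.221,234.210) → (161.868,83.946) → (84.580,66.811) → (201.577,98.099) → (140.538,78.843) → (139.624,232.678) → (170.221,234.210), returning to the start.

Shape 6 is a quadratic bezier drawn with `<path>`. Its stroke #ff8800 means score at S554, F1835. After flipping Y the toolpath is (191.881,155.513) → (160.322,120.144) → (130.102,92.161) → (101.219,71.563) → (73.674,58.350).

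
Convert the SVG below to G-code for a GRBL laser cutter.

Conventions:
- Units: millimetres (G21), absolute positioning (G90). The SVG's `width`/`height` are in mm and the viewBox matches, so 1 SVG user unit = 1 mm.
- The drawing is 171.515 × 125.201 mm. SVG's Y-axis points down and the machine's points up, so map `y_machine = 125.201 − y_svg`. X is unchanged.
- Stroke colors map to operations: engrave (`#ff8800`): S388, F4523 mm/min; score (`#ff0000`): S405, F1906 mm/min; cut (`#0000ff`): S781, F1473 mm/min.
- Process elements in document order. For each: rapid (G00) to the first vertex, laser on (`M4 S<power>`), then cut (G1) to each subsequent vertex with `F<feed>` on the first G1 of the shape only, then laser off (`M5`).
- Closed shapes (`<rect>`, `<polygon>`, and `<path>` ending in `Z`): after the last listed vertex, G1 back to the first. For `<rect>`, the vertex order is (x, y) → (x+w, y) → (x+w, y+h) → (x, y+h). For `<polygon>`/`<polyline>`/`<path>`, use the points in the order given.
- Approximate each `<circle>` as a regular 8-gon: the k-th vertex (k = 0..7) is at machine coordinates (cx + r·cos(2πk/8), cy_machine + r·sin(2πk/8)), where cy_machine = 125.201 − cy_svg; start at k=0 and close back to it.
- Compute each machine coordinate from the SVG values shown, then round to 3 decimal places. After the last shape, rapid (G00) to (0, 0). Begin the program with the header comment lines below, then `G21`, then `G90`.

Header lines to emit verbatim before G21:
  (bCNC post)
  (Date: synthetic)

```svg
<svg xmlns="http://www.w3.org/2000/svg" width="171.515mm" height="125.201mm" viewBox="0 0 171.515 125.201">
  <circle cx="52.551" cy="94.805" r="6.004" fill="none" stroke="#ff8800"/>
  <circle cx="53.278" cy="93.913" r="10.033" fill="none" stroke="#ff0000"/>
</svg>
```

(bCNC post)
(Date: synthetic)
G21
G90
G00 X58.555 Y30.396
M4 S388
G1 X56.796 Y34.641 F4523
G1 X52.551 Y36.400
G1 X48.306 Y34.641
G1 X46.547 Y30.396
G1 X48.306 Y26.151
G1 X52.551 Y24.392
G1 X56.796 Y26.151
G1 X58.555 Y30.396
M5
G00 X63.311 Y31.288
M4 S405
G1 X60.372 Y38.382 F1906
G1 X53.278 Y41.321
G1 X46.184 Y38.382
G1 X43.245 Y31.288
G1 X46.184 Y24.194
G1 X53.278 Y21.255
G1 X60.372 Y24.194
G1 X63.311 Y31.288
M5
G00 X0.000 Y0.000

Since the viewBox matches the mm dimensions, user units are millimetres directly. The only transform is the Y-flip y_m = 125.201 − y_svg.

Shape 1 is a circle drawn with `<circle>`. Its stroke #ff8800 means engrave at S388, F4523. After flipping Y the toolpath is (58.555,30.396) → (56.796,34.641) → (52.551,36.400) → (48.306,34.641) → (46.547,30.396) → (48.306,26.151) → (52.551,24.392) → (56.796,26.151) → (58.555,30.396), returning to the start.

Shape 2 is a circle drawn with `<circle>`. Its stroke #ff0000 means score at S405, F1906. After flipping Y the toolpath is (63.311,31.288) → (60.372,38.382) → (53.278,41.321) → (46.184,38.382) → (43.245,31.288) → (46.184,24.194) → (53.278,21.255) → (60.372,24.194) → (63.311,31.288), returning to the start.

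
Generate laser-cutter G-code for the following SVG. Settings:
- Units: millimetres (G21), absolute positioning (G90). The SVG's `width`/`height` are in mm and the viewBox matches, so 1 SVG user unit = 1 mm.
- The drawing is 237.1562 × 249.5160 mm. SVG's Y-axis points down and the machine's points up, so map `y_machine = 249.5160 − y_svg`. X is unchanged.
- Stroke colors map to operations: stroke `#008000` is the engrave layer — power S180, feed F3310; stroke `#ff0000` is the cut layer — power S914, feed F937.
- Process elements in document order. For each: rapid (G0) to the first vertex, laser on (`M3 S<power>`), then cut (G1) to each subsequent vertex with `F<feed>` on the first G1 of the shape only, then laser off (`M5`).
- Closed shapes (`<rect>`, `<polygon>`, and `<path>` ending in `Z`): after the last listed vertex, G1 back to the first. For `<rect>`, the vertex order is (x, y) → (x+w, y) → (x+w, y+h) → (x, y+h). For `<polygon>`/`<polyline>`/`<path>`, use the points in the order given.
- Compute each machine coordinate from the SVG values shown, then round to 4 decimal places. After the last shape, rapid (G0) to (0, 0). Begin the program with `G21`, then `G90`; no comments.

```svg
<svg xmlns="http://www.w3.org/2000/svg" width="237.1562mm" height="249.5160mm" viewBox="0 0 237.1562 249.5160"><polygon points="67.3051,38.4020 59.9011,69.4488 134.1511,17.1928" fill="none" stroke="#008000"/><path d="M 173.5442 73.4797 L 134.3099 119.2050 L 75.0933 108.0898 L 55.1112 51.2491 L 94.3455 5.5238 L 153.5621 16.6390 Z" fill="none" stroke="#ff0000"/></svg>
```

Since the viewBox matches the mm dimensions, user units are millimetres directly. The only transform is the Y-flip y_m = 249.5160 − y_svg.

Shape 1 is a closed polygon drawn with `<polygon>`. Its stroke #008000 means engrave at S180, F3310. After flipping Y the toolpath is (67.3051,211.1140) → (59.9011,180.0672) → (134.1511,232.3232) → (67.3051,211.1140), returning to the start.

Shape 2 is a regular polygon drawn with `<path>`. Its stroke #ff0000 means cut at S914, F937. After flipping Y the toolpath is (173.5442,176.0363) → (134.3099,130.3110) → (75.0933,141.4262) → (55.1112,198.2669) → (94.3455,243.9922) → (153.5621,232.8770) → (173.5442,176.0363), returning to the start.

G21
G90
G0 X67.3051 Y211.1140
M3 S180
G1 X59.9011 Y180.0672 F3310
G1 X134.1511 Y232.3232
G1 X67.3051 Y211.1140
M5
G0 X173.5442 Y176.0363
M3 S914
G1 X134.3099 Y130.3110 F937
G1 X75.0933 Y141.4262
G1 X55.1112 Y198.2669
G1 X94.3455 Y243.9922
G1 X153.5621 Y232.8770
G1 X173.5442 Y176.0363
M5
G0 X0.0000 Y0.0000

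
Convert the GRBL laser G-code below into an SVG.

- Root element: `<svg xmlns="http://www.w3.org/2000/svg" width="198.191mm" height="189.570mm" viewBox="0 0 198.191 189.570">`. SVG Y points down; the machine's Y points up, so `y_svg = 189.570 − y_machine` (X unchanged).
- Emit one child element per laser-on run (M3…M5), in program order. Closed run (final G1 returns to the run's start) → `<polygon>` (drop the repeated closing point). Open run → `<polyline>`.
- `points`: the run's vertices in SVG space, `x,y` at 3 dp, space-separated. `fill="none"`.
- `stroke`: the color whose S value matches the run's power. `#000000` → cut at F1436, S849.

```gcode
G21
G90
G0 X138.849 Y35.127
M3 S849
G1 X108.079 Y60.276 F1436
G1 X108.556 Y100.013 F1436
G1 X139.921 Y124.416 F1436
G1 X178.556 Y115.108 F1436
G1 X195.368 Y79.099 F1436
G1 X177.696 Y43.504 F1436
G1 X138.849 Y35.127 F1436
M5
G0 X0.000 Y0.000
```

<svg xmlns="http://www.w3.org/2000/svg" width="198.191mm" height="189.570mm" viewBox="0 0 198.191 189.570">
  <polygon points="138.849,154.443 108.079,129.294 108.556,89.557 139.921,65.154 178.556,74.462 195.368,110.471 177.696,146.066" fill="none" stroke="#000000"/>
</svg>

Each laser-on run becomes one SVG element. Flip Y back into SVG space with y_svg = 189.570 − y_machine. Every run uses S849, so all elements get stroke `#000000` (cut).

Run 1: The run returns to its start, so emit a `<polygon>` with points (Y-flipped): 138.849,154.443 108.079,129.294 108.556,89.557 139.921,65.154 178.556,74.462 195.368,110.471 177.696,146.066.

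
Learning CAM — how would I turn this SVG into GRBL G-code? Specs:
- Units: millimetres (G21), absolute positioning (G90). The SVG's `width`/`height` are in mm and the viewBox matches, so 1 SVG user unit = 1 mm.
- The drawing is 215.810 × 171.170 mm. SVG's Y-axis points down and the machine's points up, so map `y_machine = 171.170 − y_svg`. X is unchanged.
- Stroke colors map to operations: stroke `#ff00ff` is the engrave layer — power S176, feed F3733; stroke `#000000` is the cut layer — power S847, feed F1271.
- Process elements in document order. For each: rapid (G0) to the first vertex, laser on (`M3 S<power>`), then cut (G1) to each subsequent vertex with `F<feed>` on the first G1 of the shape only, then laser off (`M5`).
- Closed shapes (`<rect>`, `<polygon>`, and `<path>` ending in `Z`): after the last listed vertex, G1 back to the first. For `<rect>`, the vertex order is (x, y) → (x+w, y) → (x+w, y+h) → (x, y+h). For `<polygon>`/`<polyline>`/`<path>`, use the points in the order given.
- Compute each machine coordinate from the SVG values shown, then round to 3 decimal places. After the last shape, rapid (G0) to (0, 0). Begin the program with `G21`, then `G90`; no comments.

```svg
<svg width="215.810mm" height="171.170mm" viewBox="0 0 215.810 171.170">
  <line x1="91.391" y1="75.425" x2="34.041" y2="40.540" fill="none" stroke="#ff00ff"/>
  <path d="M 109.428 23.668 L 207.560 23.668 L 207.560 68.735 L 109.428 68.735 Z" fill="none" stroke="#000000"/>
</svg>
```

Since the viewBox matches the mm dimensions, user units are millimetres directly. The only transform is the Y-flip y_m = 171.170 − y_svg.

Shape 1 is a line segment drawn with `<line>`. Its stroke #ff00ff means engrave at S176, F3733. After flipping Y the toolpath is (91.391,95.745) → (34.041,130.630).

Shape 2 is a rectangle drawn with `<path>`. Its stroke #000000 means cut at S847, F1271. After flipping Y the toolpath is (109.428,147.502) → (207.560,147.502) → (207.560,102.435) → (109.428,102.435) → (109.428,147.502), returning to the start.

G21
G90
G0 X91.391 Y95.745
M3 S176
G1 X34.041 Y130.630 F3733
M5
G0 X109.428 Y147.502
M3 S847
G1 X207.560 Y147.502 F1271
G1 X207.560 Y102.435
G1 X109.428 Y102.435
G1 X109.428 Y147.502
M5
G0 X0.000 Y0.000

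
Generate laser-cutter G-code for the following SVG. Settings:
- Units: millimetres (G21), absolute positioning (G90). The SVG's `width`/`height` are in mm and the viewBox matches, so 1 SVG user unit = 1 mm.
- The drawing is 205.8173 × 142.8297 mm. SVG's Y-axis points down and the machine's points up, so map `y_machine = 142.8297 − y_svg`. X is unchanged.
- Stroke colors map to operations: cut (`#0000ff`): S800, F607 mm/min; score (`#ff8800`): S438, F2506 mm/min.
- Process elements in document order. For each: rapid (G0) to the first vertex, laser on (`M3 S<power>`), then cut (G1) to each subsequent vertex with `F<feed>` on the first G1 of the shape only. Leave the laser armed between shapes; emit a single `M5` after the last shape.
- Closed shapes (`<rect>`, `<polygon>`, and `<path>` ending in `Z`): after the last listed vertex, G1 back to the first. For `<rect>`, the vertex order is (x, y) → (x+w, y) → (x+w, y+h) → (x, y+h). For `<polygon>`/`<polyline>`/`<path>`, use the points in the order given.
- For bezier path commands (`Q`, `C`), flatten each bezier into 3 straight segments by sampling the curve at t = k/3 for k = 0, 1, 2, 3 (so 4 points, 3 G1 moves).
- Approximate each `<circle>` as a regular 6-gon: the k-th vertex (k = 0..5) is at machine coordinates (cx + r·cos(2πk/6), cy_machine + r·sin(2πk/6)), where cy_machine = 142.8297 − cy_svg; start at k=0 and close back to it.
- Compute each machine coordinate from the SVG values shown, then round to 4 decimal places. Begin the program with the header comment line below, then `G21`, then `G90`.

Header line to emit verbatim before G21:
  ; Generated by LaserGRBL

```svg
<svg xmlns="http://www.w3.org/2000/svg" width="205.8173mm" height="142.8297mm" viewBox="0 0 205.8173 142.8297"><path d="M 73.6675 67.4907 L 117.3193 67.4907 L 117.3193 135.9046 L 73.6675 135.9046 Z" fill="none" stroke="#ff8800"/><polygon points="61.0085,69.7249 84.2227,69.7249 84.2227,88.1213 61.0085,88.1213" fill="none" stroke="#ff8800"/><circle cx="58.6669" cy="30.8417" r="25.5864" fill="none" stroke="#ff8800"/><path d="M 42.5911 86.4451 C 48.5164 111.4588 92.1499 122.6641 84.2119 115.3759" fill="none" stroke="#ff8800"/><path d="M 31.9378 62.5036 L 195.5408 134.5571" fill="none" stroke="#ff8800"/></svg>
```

Since the viewBox matches the mm dimensions, user units are millimetres directly. The only transform is the Y-flip y_m = 142.8297 − y_svg.

Shape 1 is a rectangle drawn with `<path>`. Its stroke #ff8800 means score at S438, F2506. After flipping Y the toolpath is (73.6675,75.3390) → (117.3193,75.3390) → (117.3193,6.9251) → (73.6675,6.9251) → (73.6675,75.3390), returning to the start.

Shape 2 is a rectangle drawn with `<polygon>`. Its stroke #ff8800 means score at S438, F2506. After flipping Y the toolpath is (61.0085,73.1048) → (84.2227,73.1048) → (84.2227,54.7084) → (61.0085,54.7084) → (61.0085,73.1048), returning to the start.

Shape 3 is a circle drawn with `<circle>`. Its stroke #ff8800 means score at S438, F2506. After flipping Y the toolpath is (84.2533,111.9880) → (71.4601,134.1465) → (45.8737,134.1465) → (33.0805,111.9880) → (45.8737,89.8295) → (71.4601,89.8295) → (84.2533,111.9880), returning to the start.

Shape 4 is a cubic bezier drawn with `<path>`. Its stroke #ff8800 means score at S438, F2506. After flipping Y the toolpath is (42.5911,56.3846) → (57.7791,36.1472) → (78.2661,26.1566) → (84.2119,27.4538).

Shape 5 is a line segment drawn with `<path>`. Its stroke #ff8800 means score at S438, F2506. After flipping Y the toolpath is (31.9378,80.3261) → (195.5408,8.2726).

; Generated by LaserGRBL
G21
G90
G0 X73.6675 Y75.3390
M3 S438
G1 X117.3193 Y75.3390 F2506
G1 X117.3193 Y6.9251
G1 X73.6675 Y6.9251
G1 X73.6675 Y75.3390
G0 X61.0085 Y73.1048
M3 S438
G1 X84.2227 Y73.1048 F2506
G1 X84.2227 Y54.7084
G1 X61.0085 Y54.7084
G1 X61.0085 Y73.1048
G0 X84.2533 Y111.9880
M3 S438
G1 X71.4601 Y134.1465 F2506
G1 X45.8737 Y134.1465
G1 X33.0805 Y111.9880
G1 X45.8737 Y89.8295
G1 X71.4601 Y89.8295
G1 X84.2533 Y111.9880
G0 X42.5911 Y56.3846
M3 S438
G1 X57.7791 Y36.1472 F2506
G1 X78.2661 Y26.1566
G1 X84.2119 Y27.4538
G0 X31.9378 Y80.3261
M3 S438
G1 X195.5408 Y8.2726 F2506
M5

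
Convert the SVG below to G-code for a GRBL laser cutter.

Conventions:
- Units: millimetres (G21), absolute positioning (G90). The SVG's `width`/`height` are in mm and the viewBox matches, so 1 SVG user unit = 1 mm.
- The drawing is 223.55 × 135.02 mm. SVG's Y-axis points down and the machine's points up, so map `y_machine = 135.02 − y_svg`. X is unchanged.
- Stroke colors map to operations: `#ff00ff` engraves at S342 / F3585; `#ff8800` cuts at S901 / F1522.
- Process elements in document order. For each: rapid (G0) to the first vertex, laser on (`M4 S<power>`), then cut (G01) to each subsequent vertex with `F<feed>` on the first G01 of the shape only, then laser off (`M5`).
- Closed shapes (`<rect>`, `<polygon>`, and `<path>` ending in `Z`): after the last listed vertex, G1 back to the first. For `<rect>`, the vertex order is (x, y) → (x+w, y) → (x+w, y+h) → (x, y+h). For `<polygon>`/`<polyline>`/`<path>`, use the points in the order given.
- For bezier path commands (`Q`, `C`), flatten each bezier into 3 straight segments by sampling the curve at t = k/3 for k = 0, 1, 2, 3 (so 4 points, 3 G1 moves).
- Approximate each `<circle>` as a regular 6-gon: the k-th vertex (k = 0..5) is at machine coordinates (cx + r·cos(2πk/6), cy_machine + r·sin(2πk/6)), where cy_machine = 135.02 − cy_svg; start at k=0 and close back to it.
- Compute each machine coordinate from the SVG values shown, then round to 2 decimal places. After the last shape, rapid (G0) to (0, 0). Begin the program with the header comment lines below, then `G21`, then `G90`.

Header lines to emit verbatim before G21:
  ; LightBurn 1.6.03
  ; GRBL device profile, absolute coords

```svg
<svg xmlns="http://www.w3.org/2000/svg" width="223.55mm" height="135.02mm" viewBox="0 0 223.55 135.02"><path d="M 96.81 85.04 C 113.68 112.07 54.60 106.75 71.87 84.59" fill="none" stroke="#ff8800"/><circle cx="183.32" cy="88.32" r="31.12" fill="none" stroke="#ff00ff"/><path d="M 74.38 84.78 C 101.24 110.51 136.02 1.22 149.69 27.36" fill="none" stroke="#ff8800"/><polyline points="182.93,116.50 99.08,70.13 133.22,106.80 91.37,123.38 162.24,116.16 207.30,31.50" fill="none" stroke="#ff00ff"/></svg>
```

viewBox `0 0 223.55 135.02` with mm width/height → 1 unit = 1 mm. Flip: y_m = 135.02 − y_svg.

**Shape 1** — `<path>` cubic bezier, stroke `#ff8800` → cut (S901, F1522). Control points (SVG): P0=(96.81,85.04), P1=(113.68,112.07), P2=(54.60,106.75), P3=(71.87,84.59); sampled at t=k/3. Machine vertices: (96.81,49.98) → (94.00,33.16) → (74.41,34.46) → (71.87,50.43). Open path.

**Shape 2** — `<circle>` circle, stroke `#ff00ff` → engrave (S342, F3585). Machine vertices: (214.44,46.70) → (198.88,73.65) → (167.76,73.65) → (152.20,46.70) → (167.76,19.75) → (198.88,19.75) → (214.44,46.70). Closed: final G1 returns to the first vertex.

**Shape 3** — `<path>` cubic bezier, stroke `#ff8800` → cut (S901, F1522). Control points (SVG): P0=(74.38,84.78), P1=(101.24,110.51), P2=(136.02,1.22), P3=(149.69,27.36); sampled at t=k/3. Machine vertices: (74.38,50.24) → (102.80,59.50) → (130.06,98.67) → (149.69,107.66). Open path.

**Shape 4** — `<polyline>` open polyline, stroke `#ff00ff` → engrave (S342, F3585). Machine vertices: (182.93,18.52) → (99.08,64.89) → (133.22,28.22) → (91.37,11.64) → (162.24,18.86) → (207.30,103.52). Open path.

; LightBurn 1.6.03
; GRBL device profile, absolute coords
G21
G90
G0 X96.81 Y49.98
M4 S901
G01 X94.00 Y33.16 F1522
G01 X74.41 Y34.46
G01 X71.87 Y50.43
M5
G0 X214.44 Y46.70
M4 S342
G01 X198.88 Y73.65 F3585
G01 X167.76 Y73.65
G01 X152.20 Y46.70
G01 X167.76 Y19.75
G01 X198.88 Y19.75
G01 X214.44 Y46.70
M5
G0 X74.38 Y50.24
M4 S901
G01 X102.80 Y59.50 F1522
G01 X130.06 Y98.67
G01 X149.69 Y107.66
M5
G0 X182.93 Y18.52
M4 S342
G01 X99.08 Y64.89 F3585
G01 X133.22 Y28.22
G01 X91.37 Y11.64
G01 X162.24 Y18.86
G01 X207.30 Y103.52
M5
G0 X0.00 Y0.00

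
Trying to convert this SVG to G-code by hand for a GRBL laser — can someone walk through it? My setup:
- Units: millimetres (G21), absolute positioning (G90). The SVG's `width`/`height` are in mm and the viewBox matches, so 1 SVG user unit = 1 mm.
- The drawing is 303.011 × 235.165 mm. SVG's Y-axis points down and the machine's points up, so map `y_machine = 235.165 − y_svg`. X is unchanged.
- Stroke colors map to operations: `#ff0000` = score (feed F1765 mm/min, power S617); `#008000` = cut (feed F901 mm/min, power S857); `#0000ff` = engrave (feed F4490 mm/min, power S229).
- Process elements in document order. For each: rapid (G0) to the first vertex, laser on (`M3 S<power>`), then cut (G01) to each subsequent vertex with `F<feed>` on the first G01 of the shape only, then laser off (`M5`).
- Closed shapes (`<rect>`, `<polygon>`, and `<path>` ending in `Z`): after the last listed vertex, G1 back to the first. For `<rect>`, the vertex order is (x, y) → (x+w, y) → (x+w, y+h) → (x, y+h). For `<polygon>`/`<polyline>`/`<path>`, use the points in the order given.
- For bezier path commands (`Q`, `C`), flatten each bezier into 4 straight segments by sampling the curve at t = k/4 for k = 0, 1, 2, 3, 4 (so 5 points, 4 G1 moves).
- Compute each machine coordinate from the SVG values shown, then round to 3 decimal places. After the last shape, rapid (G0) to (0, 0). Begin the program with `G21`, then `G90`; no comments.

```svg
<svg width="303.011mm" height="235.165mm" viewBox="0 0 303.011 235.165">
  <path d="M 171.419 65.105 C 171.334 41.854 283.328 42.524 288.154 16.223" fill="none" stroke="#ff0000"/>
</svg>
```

viewBox `0 0 303.011 235.165` with mm width/height → 1 unit = 1 mm. Flip: y_m = 235.165 − y_svg.

**Shape 1** — `<path>` cubic bezier, stroke `#ff0000` → score (S617, F1765). Control points (SVG): P0=(171.419,65.105), P1=(171.334,41.854), P2=(283.328,42.524), P3=(288.154,16.223); sampled at t=k/4. Machine vertices: (171.419,170.060) → (188.944,183.808) → (227.945,193.357) → (267.866,203.478) → (288.154,218.942). Open path.

G21
G90
G0 X171.419 Y170.060
M3 S617
G01 X188.944 Y183.808 F1765
G01 X227.945 Y193.357
G01 X267.866 Y203.478
G01 X288.154 Y218.942
M5
G0 X0.000 Y0.000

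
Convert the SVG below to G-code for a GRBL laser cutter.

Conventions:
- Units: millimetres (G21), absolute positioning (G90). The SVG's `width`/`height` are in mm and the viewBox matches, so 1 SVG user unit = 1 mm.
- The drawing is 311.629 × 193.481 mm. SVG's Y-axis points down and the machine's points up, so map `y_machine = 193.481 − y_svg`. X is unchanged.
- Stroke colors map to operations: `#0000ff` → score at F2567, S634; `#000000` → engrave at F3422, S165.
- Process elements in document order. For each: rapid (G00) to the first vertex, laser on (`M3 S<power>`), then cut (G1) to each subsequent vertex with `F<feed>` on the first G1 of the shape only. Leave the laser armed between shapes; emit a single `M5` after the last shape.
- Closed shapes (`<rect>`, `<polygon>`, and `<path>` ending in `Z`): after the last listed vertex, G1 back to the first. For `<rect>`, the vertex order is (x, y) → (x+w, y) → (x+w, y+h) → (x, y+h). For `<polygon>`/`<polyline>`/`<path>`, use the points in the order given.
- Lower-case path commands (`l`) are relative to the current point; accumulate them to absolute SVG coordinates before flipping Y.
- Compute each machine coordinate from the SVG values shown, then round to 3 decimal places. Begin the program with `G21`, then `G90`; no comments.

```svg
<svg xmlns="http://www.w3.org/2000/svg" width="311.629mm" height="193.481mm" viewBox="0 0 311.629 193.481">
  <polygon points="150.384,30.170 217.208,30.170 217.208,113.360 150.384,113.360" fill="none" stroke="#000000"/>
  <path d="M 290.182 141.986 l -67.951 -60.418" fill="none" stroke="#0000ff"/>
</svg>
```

1 u = 1 mm; y_m = 193.481 − y.

[1] `<polygon>` rectangle, #000000→engrave S165 F3422: (150.384,163.311) → (217.208,163.311) → (217.208,80.121) → (150.384,80.121) → (150.384,163.311) (closed)

[2] `<path>` line segment, #0000ff→score S634 F2567: (290.182,51.495) → (222.231,111.913)

G21
G90
G00 X150.384 Y163.311
M3 S165
G1 X217.208 Y163.311 F3422
G1 X217.208 Y80.121
G1 X150.384 Y80.121
G1 X150.384 Y163.311
G00 X290.182 Y51.495
M3 S634
G1 X222.231 Y111.913 F2567
M5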